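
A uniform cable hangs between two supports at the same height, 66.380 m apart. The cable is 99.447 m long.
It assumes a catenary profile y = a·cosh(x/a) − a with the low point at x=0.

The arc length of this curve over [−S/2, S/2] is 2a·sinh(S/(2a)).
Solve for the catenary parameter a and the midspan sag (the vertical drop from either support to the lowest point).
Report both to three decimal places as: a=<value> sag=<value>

seed: a₀ = √(S³/(24(L−S))) = √(66.380³/(24·33.067)) = 19.197861
iter 1: u=1.728838  f(a)=+5.308e+00  f'(a)=-4.591e+00  a ← 19.197861 − (+5.308e+00/-4.591e+00) = 20.354187
iter 2: u=1.630623  f(a)=+5.174e-01  f'(a)=-3.736e+00  a ← 20.354187 − (+5.174e-01/-3.736e+00) = 20.492695
iter 3: u=1.619601  f(a)=+6.088e-03  f'(a)=-3.648e+00  a ← 20.492695 − (+6.088e-03/-3.648e+00) = 20.494364
iter 4: u=1.619470  f(a)=+8.649e-07  f'(a)=-3.647e+00  a ← 20.494364 − (+8.649e-07/-3.647e+00) = 20.494364
iter 5: u=1.619470  f(a)=+2.842e-14  f'(a)=-3.647e+00  a ← 20.494364 − (+2.842e-14/-3.647e+00) = 20.494364
converged: |Δa| < 1e-12 after 5 iterations
sag = a·(cosh(S/(2a)) − 1) = 20.494364·(cosh(1.619470) − 1) = 33.287095
T_max/T_min = cosh(S/(2a)) = 2.624207

a=20.494 sag=33.287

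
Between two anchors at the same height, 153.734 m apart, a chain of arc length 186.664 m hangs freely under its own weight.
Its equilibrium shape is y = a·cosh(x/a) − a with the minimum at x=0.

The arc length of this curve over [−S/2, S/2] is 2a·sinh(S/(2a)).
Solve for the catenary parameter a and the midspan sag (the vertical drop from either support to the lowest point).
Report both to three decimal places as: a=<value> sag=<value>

a=69.883 sag=46.713

seed: a₀ = √(S³/(24(L−S))) = √(153.734³/(24·32.930)) = 67.803702
iter 1: u=1.133670  f(a)=+2.182e+00  f'(a)=-1.102e+00  a ← 67.803702 − (+2.182e+00/-1.102e+00) = 69.783683
iter 2: u=1.101504  f(a)=+9.923e-02  f'(a)=-1.004e+00  a ← 69.783683 − (+9.923e-02/-1.004e+00) = 69.882528
iter 3: u=1.099946  f(a)=+2.268e-04  f'(a)=-9.993e-01  a ← 69.882528 − (+2.268e-04/-9.993e-01) = 69.882755
iter 4: u=1.099942  f(a)=+1.192e-09  f'(a)=-9.993e-01  a ← 69.882755 − (+1.192e-09/-9.993e-01) = 69.882755
iter 5: u=1.099942  f(a)=+2.842e-14  f'(a)=-9.993e-01  a ← 69.882755 − (+2.842e-14/-9.993e-01) = 69.882755
converged: |Δa| < 1e-12 after 5 iterations
sag = a·(cosh(S/(2a)) − 1) = 69.882755·(cosh(1.099942) − 1) = 46.712535
T_max/T_min = cosh(S/(2a)) = 1.668442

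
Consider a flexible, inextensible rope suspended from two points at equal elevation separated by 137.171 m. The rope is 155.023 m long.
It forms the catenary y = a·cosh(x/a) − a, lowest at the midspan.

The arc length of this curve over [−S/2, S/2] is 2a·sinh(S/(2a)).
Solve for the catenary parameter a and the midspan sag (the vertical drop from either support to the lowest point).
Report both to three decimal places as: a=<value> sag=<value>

a=79.087 sag=31.651

seed: a₀ = √(S³/(24(L−S))) = √(137.171³/(24·17.852)) = 77.614774
iter 1: u=0.883666  f(a)=+7.101e-01  f'(a)=-4.970e-01  a ← 77.614774 − (+7.101e-01/-4.970e-01) = 79.043682
iter 2: u=0.867691  f(a)=+2.008e-02  f'(a)=-4.692e-01  a ← 79.043682 − (+2.008e-02/-4.692e-01) = 79.086488
iter 3: u=0.867221  f(a)=+1.710e-05  f'(a)=-4.684e-01  a ← 79.086488 − (+1.710e-05/-4.684e-01) = 79.086524
iter 4: u=0.867221  f(a)=+1.245e-11  f'(a)=-4.684e-01  a ← 79.086524 − (+1.245e-11/-4.684e-01) = 79.086524
converged: |Δa| < 1e-12 after 4 iterations
sag = a·(cosh(S/(2a)) − 1) = 79.086524·(cosh(0.867221) − 1) = 31.650601
T_max/T_min = cosh(S/(2a)) = 1.400202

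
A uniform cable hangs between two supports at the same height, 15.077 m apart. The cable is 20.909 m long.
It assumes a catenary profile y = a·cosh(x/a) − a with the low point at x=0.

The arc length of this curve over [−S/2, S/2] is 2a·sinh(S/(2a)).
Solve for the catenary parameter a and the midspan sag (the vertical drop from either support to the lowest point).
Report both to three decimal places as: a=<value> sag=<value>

a=5.213 sag=6.469

seed: a₀ = √(S³/(24(L−S))) = √(15.077³/(24·5.832)) = 4.948323
iter 1: u=1.523445  f(a)=+7.154e-01  f'(a)=-2.952e+00  a ← 4.948323 − (+7.154e-01/-2.952e+00) = 5.190701
iter 2: u=1.452309  f(a)=+5.592e-02  f'(a)=-2.507e+00  a ← 5.190701 − (+5.592e-02/-2.507e+00) = 5.213011
iter 3: u=1.446093  f(a)=+4.057e-04  f'(a)=-2.470e+00  a ← 5.213011 − (+4.057e-04/-2.470e+00) = 5.213175
iter 4: u=1.446048  f(a)=+2.170e-08  f'(a)=-2.470e+00  a ← 5.213175 − (+2.170e-08/-2.470e+00) = 5.213175
iter 5: u=1.446048  f(a)=+0.000e+00  f'(a)=-2.470e+00  a ← 5.213175 − (+0.000e+00/-2.470e+00) = 5.213175
converged: |Δa| < 1e-12 after 5 iterations
sag = a·(cosh(S/(2a)) − 1) = 5.213175·(cosh(1.446048) − 1) = 6.469023
T_max/T_min = cosh(S/(2a)) = 2.240899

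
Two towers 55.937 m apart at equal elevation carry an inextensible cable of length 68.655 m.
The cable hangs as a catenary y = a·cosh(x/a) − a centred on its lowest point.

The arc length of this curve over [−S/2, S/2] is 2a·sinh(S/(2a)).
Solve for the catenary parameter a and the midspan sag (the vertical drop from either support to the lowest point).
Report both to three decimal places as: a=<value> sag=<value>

a=24.723 sag=17.581

seed: a₀ = √(S³/(24(L−S))) = √(55.937³/(24·12.718)) = 23.946041
iter 1: u=1.167980  f(a)=+8.962e-01  f'(a)=-1.214e+00  a ← 23.946041 − (+8.962e-01/-1.214e+00) = 24.684036
iter 2: u=1.133060  f(a)=+4.310e-02  f'(a)=-1.100e+00  a ← 24.684036 − (+4.310e-02/-1.100e+00) = 24.723212
iter 3: u=1.131265  f(a)=+1.108e-04  f'(a)=-1.094e+00  a ← 24.723212 − (+1.108e-04/-1.094e+00) = 24.723313
iter 4: u=1.131260  f(a)=+7.369e-10  f'(a)=-1.094e+00  a ← 24.723313 − (+7.369e-10/-1.094e+00) = 24.723313
iter 5: u=1.131260  f(a)=-2.842e-14  f'(a)=-1.094e+00  a ← 24.723313 − (-2.842e-14/-1.094e+00) = 24.723313
converged: |Δa| < 1e-12 after 5 iterations
sag = a·(cosh(S/(2a)) − 1) = 24.723313·(cosh(1.131260) − 1) = 17.580581
T_max/T_min = cosh(S/(2a)) = 1.711093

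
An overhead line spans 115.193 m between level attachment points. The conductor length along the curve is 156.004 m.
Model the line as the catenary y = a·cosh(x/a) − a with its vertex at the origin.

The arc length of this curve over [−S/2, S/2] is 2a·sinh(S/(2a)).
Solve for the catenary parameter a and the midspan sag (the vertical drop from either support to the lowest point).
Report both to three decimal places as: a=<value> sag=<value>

a=41.453 sag=46.880

seed: a₀ = √(S³/(24(L−S))) = √(115.193³/(24·40.811)) = 39.504348
iter 1: u=1.457979  f(a)=+4.564e+00  f'(a)=-2.540e+00  a ← 39.504348 − (+4.564e+00/-2.540e+00) = 41.301067
iter 2: u=1.394552  f(a)=+3.298e-01  f'(a)=-2.185e+00  a ← 41.301067 − (+3.298e-01/-2.185e+00) = 41.452013
iter 3: u=1.389474  f(a)=+2.019e-03  f'(a)=-2.158e+00  a ← 41.452013 − (+2.019e-03/-2.158e+00) = 41.452949
iter 4: u=1.389443  f(a)=+7.671e-08  f'(a)=-2.158e+00  a ← 41.452949 − (+7.671e-08/-2.158e+00) = 41.452949
iter 5: u=1.389443  f(a)=+0.000e+00  f'(a)=-2.158e+00  a ← 41.452949 − (+0.000e+00/-2.158e+00) = 41.452949
converged: |Δa| < 1e-12 after 5 iterations
sag = a·(cosh(S/(2a)) − 1) = 41.452949·(cosh(1.389443) − 1) = 46.879712
T_max/T_min = cosh(S/(2a)) = 2.130914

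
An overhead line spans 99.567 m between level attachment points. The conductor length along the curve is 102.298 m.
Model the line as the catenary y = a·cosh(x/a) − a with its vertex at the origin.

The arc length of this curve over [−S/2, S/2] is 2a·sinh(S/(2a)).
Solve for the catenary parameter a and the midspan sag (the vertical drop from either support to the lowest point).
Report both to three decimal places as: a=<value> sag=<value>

a=123.219 sag=10.194

seed: a₀ = √(S³/(24(L−S))) = √(99.567³/(24·2.731)) = 122.717546
iter 1: u=0.405675  f(a)=+2.256e-02  f'(a)=-4.525e-02  a ← 122.717546 − (+2.256e-02/-4.525e-02) = 123.216173
iter 2: u=0.404034  f(a)=+1.382e-04  f'(a)=-4.469e-02  a ← 123.216173 − (+1.382e-04/-4.469e-02) = 123.219266
iter 3: u=0.404024  f(a)=+5.262e-09  f'(a)=-4.469e-02  a ← 123.219266 − (+5.262e-09/-4.469e-02) = 123.219266
iter 4: u=0.404024  f(a)=-1.421e-14  f'(a)=-4.469e-02  a ← 123.219266 − (-1.421e-14/-4.469e-02) = 123.219266
converged: |Δa| < 1e-12 after 4 iterations
sag = a·(cosh(S/(2a)) − 1) = 123.219266·(cosh(0.404024) − 1) = 10.194405
T_max/T_min = cosh(S/(2a)) = 1.082734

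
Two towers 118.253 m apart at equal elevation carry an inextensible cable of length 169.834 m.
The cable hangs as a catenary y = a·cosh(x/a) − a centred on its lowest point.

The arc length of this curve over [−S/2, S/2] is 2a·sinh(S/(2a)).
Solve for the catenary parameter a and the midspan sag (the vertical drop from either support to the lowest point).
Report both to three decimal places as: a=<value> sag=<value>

seed: a₀ = √(S³/(24(L−S))) = √(118.253³/(24·51.581)) = 36.548348
iter 1: u=1.617761  f(a)=+7.186e+00  f'(a)=-3.634e+00  a ← 36.548348 − (+7.186e+00/-3.634e+00) = 38.525879
iter 2: u=1.534722  f(a)=+6.244e-01  f'(a)=-3.027e+00  a ← 38.525879 − (+6.244e-01/-3.027e+00) = 38.732144
iter 3: u=1.526549  f(a)=+5.707e-03  f'(a)=-2.972e+00  a ← 38.732144 − (+5.707e-03/-2.972e+00) = 38.734064
iter 4: u=1.526473  f(a)=+4.862e-07  f'(a)=-2.972e+00  a ← 38.734064 − (+4.862e-07/-2.972e+00) = 38.734064
iter 5: u=1.526473  f(a)=+2.842e-14  f'(a)=-2.972e+00  a ← 38.734064 − (+2.842e-14/-2.972e+00) = 38.734064
converged: |Δa| < 1e-12 after 5 iterations
sag = a·(cosh(S/(2a)) − 1) = 38.734064·(cosh(1.526473) − 1) = 54.599877
T_max/T_min = cosh(S/(2a)) = 2.409609

a=38.734 sag=54.600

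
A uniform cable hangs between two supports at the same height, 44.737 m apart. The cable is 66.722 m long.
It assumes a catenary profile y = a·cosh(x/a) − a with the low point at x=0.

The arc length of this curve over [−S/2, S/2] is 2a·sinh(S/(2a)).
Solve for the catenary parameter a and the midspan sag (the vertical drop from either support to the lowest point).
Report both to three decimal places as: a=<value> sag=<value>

seed: a₀ = √(S³/(24(L−S))) = √(44.737³/(24·21.985)) = 13.026611
iter 1: u=1.717139  f(a)=+3.478e+00  f'(a)=-4.481e+00  a ← 13.026611 − (+3.478e+00/-4.481e+00) = 13.802784
iter 2: u=1.620579  f(a)=+3.351e-01  f'(a)=-3.656e+00  a ← 13.802784 − (+3.351e-01/-3.656e+00) = 13.894450
iter 3: u=1.609887  f(a)=+3.843e-03  f'(a)=-3.573e+00  a ← 13.894450 − (+3.843e-03/-3.573e+00) = 13.895526
iter 4: u=1.609763  f(a)=+5.183e-07  f'(a)=-3.572e+00  a ← 13.895526 − (+5.183e-07/-3.572e+00) = 13.895526
iter 5: u=1.609763  f(a)=+1.421e-14  f'(a)=-3.572e+00  a ← 13.895526 − (+1.421e-14/-3.572e+00) = 13.895526
converged: |Δa| < 1e-12 after 5 iterations
sag = a·(cosh(S/(2a)) − 1) = 13.895526·(cosh(1.609763) − 1) = 22.243677
T_max/T_min = cosh(S/(2a)) = 2.600780

a=13.896 sag=22.244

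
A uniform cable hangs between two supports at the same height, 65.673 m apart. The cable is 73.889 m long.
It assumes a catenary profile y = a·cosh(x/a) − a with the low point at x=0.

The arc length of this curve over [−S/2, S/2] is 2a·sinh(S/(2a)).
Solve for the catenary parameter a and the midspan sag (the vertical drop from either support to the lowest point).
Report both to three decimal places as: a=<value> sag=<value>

a=38.592 sag=14.833

seed: a₀ = √(S³/(24(L−S))) = √(65.673³/(24·8.216)) = 37.900457
iter 1: u=0.866388  f(a)=+3.139e-01  f'(a)=-4.670e-01  a ← 37.900457 − (+3.139e-01/-4.670e-01) = 38.572698
iter 2: u=0.851289  f(a)=+8.547e-03  f'(a)=-4.419e-01  a ← 38.572698 − (+8.547e-03/-4.419e-01) = 38.592041
iter 3: u=0.850862  f(a)=+6.729e-06  f'(a)=-4.412e-01  a ← 38.592041 − (+6.729e-06/-4.412e-01) = 38.592056
iter 4: u=0.850862  f(a)=+4.178e-12  f'(a)=-4.412e-01  a ← 38.592056 − (+4.178e-12/-4.412e-01) = 38.592056
converged: |Δa| < 1e-12 after 4 iterations
sag = a·(cosh(S/(2a)) − 1) = 38.592056·(cosh(0.850862) − 1) = 14.833058
T_max/T_min = cosh(S/(2a)) = 1.384355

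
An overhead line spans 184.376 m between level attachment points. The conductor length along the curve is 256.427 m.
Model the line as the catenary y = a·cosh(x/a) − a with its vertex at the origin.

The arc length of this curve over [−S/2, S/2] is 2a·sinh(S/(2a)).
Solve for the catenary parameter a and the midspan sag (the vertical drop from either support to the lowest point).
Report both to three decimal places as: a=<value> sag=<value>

a=63.458 sag=79.600

seed: a₀ = √(S³/(24(L−S))) = √(184.376³/(24·72.051)) = 60.204778
iter 1: u=1.531241  f(a)=+8.934e+00  f'(a)=-3.004e+00  a ← 60.204778 − (+8.934e+00/-3.004e+00) = 63.179023
iter 2: u=1.459155  f(a)=+7.047e-01  f'(a)=-2.547e+00  a ← 63.179023 − (+7.047e-01/-2.547e+00) = 63.455710
iter 3: u=1.452793  f(a)=+5.215e-03  f'(a)=-2.509e+00  a ← 63.455710 − (+5.215e-03/-2.509e+00) = 63.457788
iter 4: u=1.452745  f(a)=+2.902e-07  f'(a)=-2.509e+00  a ← 63.457788 − (+2.902e-07/-2.509e+00) = 63.457788
iter 5: u=1.452745  f(a)=+0.000e+00  f'(a)=-2.509e+00  a ← 63.457788 − (+0.000e+00/-2.509e+00) = 63.457788
converged: |Δa| < 1e-12 after 5 iterations
sag = a·(cosh(S/(2a)) − 1) = 63.457788·(cosh(1.452745) − 1) = 79.600216
T_max/T_min = cosh(S/(2a)) = 2.254381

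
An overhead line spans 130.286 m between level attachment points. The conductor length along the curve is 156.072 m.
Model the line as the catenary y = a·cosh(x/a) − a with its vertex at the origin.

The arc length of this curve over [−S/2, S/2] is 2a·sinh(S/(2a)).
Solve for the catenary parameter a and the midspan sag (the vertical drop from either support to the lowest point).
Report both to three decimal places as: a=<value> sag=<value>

seed: a₀ = √(S³/(24(L−S))) = √(130.286³/(24·25.786)) = 59.779051
iter 1: u=1.089730  f(a)=+1.575e+00  f'(a)=-9.696e-01  a ← 59.779051 − (+1.575e+00/-9.696e-01) = 61.403503
iter 2: u=1.060900  f(a)=+6.649e-02  f'(a)=-8.893e-01  a ← 61.403503 − (+6.649e-02/-8.893e-01) = 61.478264
iter 3: u=1.059610  f(a)=+1.300e-04  f'(a)=-8.858e-01  a ← 61.478264 − (+1.300e-04/-8.858e-01) = 61.478410
iter 4: u=1.059608  f(a)=+4.994e-10  f'(a)=-8.858e-01  a ← 61.478410 − (+4.994e-10/-8.858e-01) = 61.478410
iter 5: u=1.059608  f(a)=+2.842e-14  f'(a)=-8.858e-01  a ← 61.478410 − (+2.842e-14/-8.858e-01) = 61.478410
converged: |Δa| < 1e-12 after 5 iterations
sag = a·(cosh(S/(2a)) − 1) = 61.478410·(cosh(1.059608) − 1) = 37.865499
T_max/T_min = cosh(S/(2a)) = 1.615915

a=61.478 sag=37.865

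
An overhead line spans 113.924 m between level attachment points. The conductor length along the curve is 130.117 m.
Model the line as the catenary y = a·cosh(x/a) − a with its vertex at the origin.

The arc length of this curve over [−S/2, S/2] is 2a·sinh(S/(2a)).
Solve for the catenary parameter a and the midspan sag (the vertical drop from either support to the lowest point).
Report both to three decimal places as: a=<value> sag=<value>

a=62.955 sag=27.576

seed: a₀ = √(S³/(24(L−S))) = √(113.924³/(24·16.193)) = 61.681306
iter 1: u=0.923489  f(a)=+7.047e-01  f'(a)=-5.712e-01  a ← 61.681306 − (+7.047e-01/-5.712e-01) = 62.914957
iter 2: u=0.905381  f(a)=+2.170e-02  f'(a)=-5.365e-01  a ← 62.914957 − (+2.170e-02/-5.365e-01) = 62.955395
iter 3: u=0.904799  f(a)=+2.201e-05  f'(a)=-5.354e-01  a ← 62.955395 − (+2.201e-05/-5.354e-01) = 62.955436
iter 4: u=0.904799  f(a)=+2.274e-11  f'(a)=-5.354e-01  a ← 62.955436 − (+2.274e-11/-5.354e-01) = 62.955436
converged: |Δa| < 1e-12 after 4 iterations
sag = a·(cosh(S/(2a)) − 1) = 62.955436·(cosh(0.904799) − 1) = 27.576301
T_max/T_min = cosh(S/(2a)) = 1.438029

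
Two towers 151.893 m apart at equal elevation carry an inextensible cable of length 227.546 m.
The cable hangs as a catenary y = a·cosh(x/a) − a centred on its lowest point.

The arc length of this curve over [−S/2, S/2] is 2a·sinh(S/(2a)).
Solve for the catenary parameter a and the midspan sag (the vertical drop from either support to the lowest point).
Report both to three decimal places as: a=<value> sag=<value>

a=46.899 sag=76.161

seed: a₀ = √(S³/(24(L−S))) = √(151.893³/(24·75.653)) = 43.932705
iter 1: u=1.728701  f(a)=+1.214e+01  f'(a)=-4.589e+00  a ← 43.932705 − (+1.214e+01/-4.589e+00) = 46.578525
iter 2: u=1.630505  f(a)=+1.183e+00  f'(a)=-3.735e+00  a ← 46.578525 − (+1.183e+00/-3.735e+00) = 46.895396
iter 3: u=1.619487  f(a)=+1.392e-02  f'(a)=-3.647e+00  a ← 46.895396 − (+1.392e-02/-3.647e+00) = 46.899213
iter 4: u=1.619356  f(a)=+1.976e-06  f'(a)=-3.646e+00  a ← 46.899213 − (+1.976e-06/-3.646e+00) = 46.899213
iter 5: u=1.619356  f(a)=+8.527e-14  f'(a)=-3.646e+00  a ← 46.899213 − (+8.527e-14/-3.646e+00) = 46.899213
converged: |Δa| < 1e-12 after 5 iterations
sag = a·(cosh(S/(2a)) − 1) = 46.899213·(cosh(1.619356) − 1) = 76.161063
T_max/T_min = cosh(S/(2a)) = 2.623931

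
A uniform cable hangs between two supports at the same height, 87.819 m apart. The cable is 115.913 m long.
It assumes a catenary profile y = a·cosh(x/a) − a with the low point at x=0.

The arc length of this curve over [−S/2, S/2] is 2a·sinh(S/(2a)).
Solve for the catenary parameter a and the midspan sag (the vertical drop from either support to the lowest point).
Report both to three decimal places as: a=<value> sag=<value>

a=33.115 sag=33.635

seed: a₀ = √(S³/(24(L−S))) = √(87.819³/(24·28.094)) = 31.693509
iter 1: u=1.385441  f(a)=+2.823e+00  f'(a)=-2.137e+00  a ← 31.693509 − (+2.823e+00/-2.137e+00) = 33.014234
iter 2: u=1.330017  f(a)=+1.860e-01  f'(a)=-1.864e+00  a ← 33.014234 − (+1.860e-01/-1.864e+00) = 33.114037
iter 3: u=1.326009  f(a)=+9.342e-04  f'(a)=-1.845e+00  a ← 33.114037 − (+9.342e-04/-1.845e+00) = 33.114543
iter 4: u=1.325988  f(a)=+2.381e-08  f'(a)=-1.845e+00  a ← 33.114543 − (+2.381e-08/-1.845e+00) = 33.114543
iter 5: u=1.325988  f(a)=+0.000e+00  f'(a)=-1.845e+00  a ← 33.114543 − (+0.000e+00/-1.845e+00) = 33.114543
converged: |Δa| < 1e-12 after 5 iterations
sag = a·(cosh(S/(2a)) − 1) = 33.114543·(cosh(1.325988) − 1) = 33.635205
T_max/T_min = cosh(S/(2a)) = 2.015723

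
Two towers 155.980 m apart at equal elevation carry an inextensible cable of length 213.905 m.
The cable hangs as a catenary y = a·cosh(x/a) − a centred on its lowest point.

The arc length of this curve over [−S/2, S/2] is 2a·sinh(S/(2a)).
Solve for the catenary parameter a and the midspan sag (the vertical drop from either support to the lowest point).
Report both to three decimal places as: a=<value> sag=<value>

a=54.940 sag=65.298

seed: a₀ = √(S³/(24(L−S))) = √(155.980³/(24·57.925)) = 52.247406
iter 1: u=1.492706  f(a)=+6.807e+00  f'(a)=-2.752e+00  a ← 52.247406 − (+6.807e+00/-2.752e+00) = 54.720365
iter 2: u=1.425246  f(a)=+5.131e-01  f'(a)=-2.352e+00  a ← 54.720365 − (+5.131e-01/-2.352e+00) = 54.938541
iter 3: u=1.419586  f(a)=+3.441e-03  f'(a)=-2.320e+00  a ← 54.938541 − (+3.441e-03/-2.320e+00) = 54.940024
iter 4: u=1.419548  f(a)=+1.570e-07  f'(a)=-2.320e+00  a ← 54.940024 − (+1.570e-07/-2.320e+00) = 54.940024
iter 5: u=1.419548  f(a)=-5.684e-14  f'(a)=-2.320e+00  a ← 54.940024 − (-5.684e-14/-2.320e+00) = 54.940024
converged: |Δa| < 1e-12 after 5 iterations
sag = a·(cosh(S/(2a)) − 1) = 54.940024·(cosh(1.419548) − 1) = 65.298254
T_max/T_min = cosh(S/(2a)) = 2.188537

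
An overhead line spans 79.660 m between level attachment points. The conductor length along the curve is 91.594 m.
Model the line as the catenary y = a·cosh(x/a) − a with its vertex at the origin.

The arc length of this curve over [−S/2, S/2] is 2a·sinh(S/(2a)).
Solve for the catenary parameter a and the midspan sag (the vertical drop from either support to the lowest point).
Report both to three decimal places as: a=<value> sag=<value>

a=42.924 sag=19.844

seed: a₀ = √(S³/(24(L−S))) = √(79.660³/(24·11.934)) = 42.010884
iter 1: u=0.948088  f(a)=+5.480e-01  f'(a)=-6.209e-01  a ← 42.010884 − (+5.480e-01/-6.209e-01) = 42.893477
iter 2: u=0.928579  f(a)=+1.774e-02  f'(a)=-5.813e-01  a ← 42.893477 − (+1.774e-02/-5.813e-01) = 42.924006
iter 3: u=0.927919  f(a)=+1.999e-05  f'(a)=-5.799e-01  a ← 42.924006 − (+1.999e-05/-5.799e-01) = 42.924040
iter 4: u=0.927918  f(a)=+2.542e-11  f'(a)=-5.799e-01  a ← 42.924040 − (+2.542e-11/-5.799e-01) = 42.924040
iter 5: u=0.927918  f(a)=+1.421e-14  f'(a)=-5.799e-01  a ← 42.924040 − (+1.421e-14/-5.799e-01) = 42.924040
converged: |Δa| < 1e-12 after 5 iterations
sag = a·(cosh(S/(2a)) − 1) = 42.924040·(cosh(0.927918) − 1) = 19.844092
T_max/T_min = cosh(S/(2a)) = 1.462307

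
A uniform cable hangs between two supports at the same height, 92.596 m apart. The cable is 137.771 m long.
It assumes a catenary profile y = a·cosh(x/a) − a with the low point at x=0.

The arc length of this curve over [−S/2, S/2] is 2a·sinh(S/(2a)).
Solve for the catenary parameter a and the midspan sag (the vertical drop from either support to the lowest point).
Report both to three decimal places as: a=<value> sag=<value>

seed: a₀ = √(S³/(24(L−S))) = √(92.596³/(24·45.175)) = 27.060364
iter 1: u=1.710916  f(a)=+7.092e+00  f'(a)=-4.424e+00  a ← 27.060364 − (+7.092e+00/-4.424e+00) = 28.663395
iter 2: u=1.615231  f(a)=+6.790e-01  f'(a)=-3.614e+00  a ← 28.663395 − (+6.790e-01/-3.614e+00) = 28.851285
iter 3: u=1.604712  f(a)=+7.681e-03  f'(a)=-3.533e+00  a ← 28.851285 − (+7.681e-03/-3.533e+00) = 28.853460
iter 4: u=1.604591  f(a)=+1.007e-06  f'(a)=-3.532e+00  a ← 28.853460 − (+1.007e-06/-3.532e+00) = 28.853460
iter 5: u=1.604591  f(a)=+2.842e-14  f'(a)=-3.532e+00  a ← 28.853460 − (+2.842e-14/-3.532e+00) = 28.853460
converged: |Δa| < 1e-12 after 5 iterations
sag = a·(cosh(S/(2a)) − 1) = 28.853460·(cosh(1.604591) − 1) = 45.830770
T_max/T_min = cosh(S/(2a)) = 2.588398

a=28.853 sag=45.831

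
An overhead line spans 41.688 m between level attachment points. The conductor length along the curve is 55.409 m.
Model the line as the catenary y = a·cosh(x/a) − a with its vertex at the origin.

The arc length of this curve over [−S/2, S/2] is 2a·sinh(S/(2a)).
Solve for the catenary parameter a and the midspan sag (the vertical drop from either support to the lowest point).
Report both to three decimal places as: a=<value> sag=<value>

a=15.516 sag=16.238

seed: a₀ = √(S³/(24(L−S))) = √(41.688³/(24·13.721)) = 14.832627
iter 1: u=1.405280  f(a)=+1.420e+00  f'(a)=-2.242e+00  a ← 14.832627 − (+1.420e+00/-2.242e+00) = 15.466067
iter 2: u=1.347725  f(a)=+9.605e-02  f'(a)=-1.948e+00  a ← 15.466067 − (+9.605e-02/-1.948e+00) = 15.515367
iter 3: u=1.343442  f(a)=+5.097e-04  f'(a)=-1.928e+00  a ← 15.515367 − (+5.097e-04/-1.928e+00) = 15.515632
iter 4: u=1.343419  f(a)=+1.452e-08  f'(a)=-1.928e+00  a ← 15.515632 − (+1.452e-08/-1.928e+00) = 15.515632
iter 5: u=1.343419  f(a)=-7.105e-15  f'(a)=-1.928e+00  a ← 15.515632 − (-7.105e-15/-1.928e+00) = 15.515632
converged: |Δa| < 1e-12 after 5 iterations
sag = a·(cosh(S/(2a)) − 1) = 15.515632·(cosh(1.343419) − 1) = 16.237701
T_max/T_min = cosh(S/(2a)) = 2.046538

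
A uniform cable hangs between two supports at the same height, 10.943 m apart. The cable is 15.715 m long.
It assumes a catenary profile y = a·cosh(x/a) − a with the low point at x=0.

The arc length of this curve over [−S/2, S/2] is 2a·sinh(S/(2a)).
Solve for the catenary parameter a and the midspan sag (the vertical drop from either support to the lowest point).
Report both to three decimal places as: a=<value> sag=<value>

seed: a₀ = √(S³/(24(L−S))) = √(10.943³/(24·4.772)) = 3.382585
iter 1: u=1.617550  f(a)=+6.646e-01  f'(a)=-3.632e+00  a ← 3.382585 − (+6.646e-01/-3.632e+00) = 3.565569
iter 2: u=1.534538  f(a)=+5.774e-02  f'(a)=-3.026e+00  a ← 3.565569 − (+5.774e-02/-3.026e+00) = 3.584649
iter 3: u=1.526370  f(a)=+5.274e-04  f'(a)=-2.971e+00  a ← 3.584649 − (+5.274e-04/-2.971e+00) = 3.584827
iter 4: u=1.526294  f(a)=+4.489e-08  f'(a)=-2.971e+00  a ← 3.584827 − (+4.489e-08/-2.971e+00) = 3.584827
iter 5: u=1.526294  f(a)=-1.776e-15  f'(a)=-2.971e+00  a ← 3.584827 − (-1.776e-15/-2.971e+00) = 3.584827
converged: |Δa| < 1e-12 after 5 iterations
sag = a·(cosh(S/(2a)) − 1) = 3.584827·(cosh(1.526294) − 1) = 5.051798
T_max/T_min = cosh(S/(2a)) = 2.409217

a=3.585 sag=5.052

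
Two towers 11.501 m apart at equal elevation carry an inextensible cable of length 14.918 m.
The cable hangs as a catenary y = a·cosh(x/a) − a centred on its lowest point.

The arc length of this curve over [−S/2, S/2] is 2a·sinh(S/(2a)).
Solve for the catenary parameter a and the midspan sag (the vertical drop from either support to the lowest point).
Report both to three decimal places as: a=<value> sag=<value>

seed: a₀ = √(S³/(24(L−S))) = √(11.501³/(24·3.417)) = 4.307004
iter 1: u=1.335151  f(a)=+3.178e-01  f'(a)=-1.888e+00  a ← 4.307004 − (+3.178e-01/-1.888e+00) = 4.475321
iter 2: u=1.284936  f(a)=+1.958e-02  f'(a)=-1.662e+00  a ← 4.475321 − (+1.958e-02/-1.662e+00) = 4.487102
iter 3: u=1.281562  f(a)=+8.511e-05  f'(a)=-1.648e+00  a ← 4.487102 − (+8.511e-05/-1.648e+00) = 4.487154
iter 4: u=1.281547  f(a)=+1.624e-09  f'(a)=-1.648e+00  a ← 4.487154 − (+1.624e-09/-1.648e+00) = 4.487154
iter 5: u=1.281547  f(a)=+0.000e+00  f'(a)=-1.648e+00  a ← 4.487154 − (+0.000e+00/-1.648e+00) = 4.487154
converged: |Δa| < 1e-12 after 5 iterations
sag = a·(cosh(S/(2a)) − 1) = 4.487154·(cosh(1.281547) − 1) = 4.217513
T_max/T_min = cosh(S/(2a)) = 1.939908

a=4.487 sag=4.218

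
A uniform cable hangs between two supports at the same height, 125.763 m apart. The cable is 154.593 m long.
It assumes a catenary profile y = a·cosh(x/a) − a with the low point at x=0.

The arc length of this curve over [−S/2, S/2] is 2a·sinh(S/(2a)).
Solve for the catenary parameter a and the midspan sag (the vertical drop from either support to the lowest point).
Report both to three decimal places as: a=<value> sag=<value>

seed: a₀ = √(S³/(24(L−S))) = √(125.763³/(24·28.830)) = 53.616862
iter 1: u=1.172793  f(a)=+2.049e+00  f'(a)=-1.231e+00  a ← 53.616862 − (+2.049e+00/-1.231e+00) = 55.281572
iter 2: u=1.137477  f(a)=+9.929e-02  f'(a)=-1.114e+00  a ← 55.281572 − (+9.929e-02/-1.114e+00) = 55.370696
iter 3: u=1.135646  f(a)=+2.595e-04  f'(a)=-1.108e+00  a ← 55.370696 − (+2.595e-04/-1.108e+00) = 55.370930
iter 4: u=1.135641  f(a)=+1.782e-09  f'(a)=-1.108e+00  a ← 55.370930 − (+1.782e-09/-1.108e+00) = 55.370930
iter 5: u=1.135641  f(a)=-2.842e-14  f'(a)=-1.108e+00  a ← 55.370930 − (-2.842e-14/-1.108e+00) = 55.370930
converged: |Δa| < 1e-12 after 5 iterations
sag = a·(cosh(S/(2a)) − 1) = 55.370930·(cosh(1.135641) − 1) = 39.711607
T_max/T_min = cosh(S/(2a)) = 1.717192

a=55.371 sag=39.712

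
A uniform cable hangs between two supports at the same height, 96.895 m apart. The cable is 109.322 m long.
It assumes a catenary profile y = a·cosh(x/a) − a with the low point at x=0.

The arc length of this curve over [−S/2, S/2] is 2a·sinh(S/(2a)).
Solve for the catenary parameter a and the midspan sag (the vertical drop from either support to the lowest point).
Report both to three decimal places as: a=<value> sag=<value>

seed: a₀ = √(S³/(24(L−S))) = √(96.895³/(24·12.427)) = 55.228504
iter 1: u=0.877219  f(a)=+4.870e-01  f'(a)=-4.856e-01  a ← 55.228504 − (+4.870e-01/-4.856e-01) = 56.231336
iter 2: u=0.861575  f(a)=+1.358e-02  f'(a)=-4.589e-01  a ← 56.231336 − (+1.358e-02/-4.589e-01) = 56.260932
iter 3: u=0.861122  f(a)=+1.123e-05  f'(a)=-4.581e-01  a ← 56.260932 − (+1.123e-05/-4.581e-01) = 56.260957
iter 4: u=0.861121  f(a)=+7.688e-12  f'(a)=-4.581e-01  a ← 56.260957 − (+7.688e-12/-4.581e-01) = 56.260957
converged: |Δa| < 1e-12 after 4 iterations
sag = a·(cosh(S/(2a)) − 1) = 56.260957·(cosh(0.861121) − 1) = 22.180870
T_max/T_min = cosh(S/(2a)) = 1.394250

a=56.261 sag=22.181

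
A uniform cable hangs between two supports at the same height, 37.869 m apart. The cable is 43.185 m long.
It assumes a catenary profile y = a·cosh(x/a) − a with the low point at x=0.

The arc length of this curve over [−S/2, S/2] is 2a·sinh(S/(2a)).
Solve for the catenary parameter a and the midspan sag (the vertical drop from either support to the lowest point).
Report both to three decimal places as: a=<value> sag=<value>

seed: a₀ = √(S³/(24(L−S))) = √(37.869³/(24·5.316)) = 20.631350
iter 1: u=0.917754  f(a)=+2.284e-01  f'(a)=-5.601e-01  a ← 20.631350 − (+2.284e-01/-5.601e-01) = 21.039194
iter 2: u=0.899963  f(a)=+6.949e-03  f'(a)=-5.265e-01  a ← 21.039194 − (+6.949e-03/-5.265e-01) = 21.052394
iter 3: u=0.899399  f(a)=+6.879e-06  f'(a)=-5.254e-01  a ← 21.052394 − (+6.879e-06/-5.254e-01) = 21.052407
iter 4: u=0.899398  f(a)=+6.743e-12  f'(a)=-5.254e-01  a ← 21.052407 − (+6.743e-12/-5.254e-01) = 21.052407
converged: |Δa| < 1e-12 after 4 iterations
sag = a·(cosh(S/(2a)) − 1) = 21.052407·(cosh(0.899398) − 1) = 9.104514
T_max/T_min = cosh(S/(2a)) = 1.432469

a=21.052 sag=9.105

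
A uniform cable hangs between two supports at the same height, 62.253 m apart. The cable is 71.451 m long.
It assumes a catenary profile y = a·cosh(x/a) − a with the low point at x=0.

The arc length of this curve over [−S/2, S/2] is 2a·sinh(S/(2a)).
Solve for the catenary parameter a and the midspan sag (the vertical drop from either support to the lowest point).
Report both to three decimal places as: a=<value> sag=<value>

a=33.768 sag=15.391

seed: a₀ = √(S³/(24(L−S))) = √(62.253³/(24·9.198)) = 33.058878
iter 1: u=0.941547  f(a)=+4.164e-01  f'(a)=-6.074e-01  a ← 33.058878 − (+4.164e-01/-6.074e-01) = 33.744476
iter 2: u=0.922418  f(a)=+1.331e-02  f'(a)=-5.691e-01  a ← 33.744476 − (+1.331e-02/-5.691e-01) = 33.767857
iter 3: u=0.921779  f(a)=+1.458e-05  f'(a)=-5.679e-01  a ← 33.767857 − (+1.458e-05/-5.679e-01) = 33.767883
iter 4: u=0.921778  f(a)=+1.754e-11  f'(a)=-5.679e-01  a ← 33.767883 − (+1.754e-11/-5.679e-01) = 33.767883
converged: |Δa| < 1e-12 after 4 iterations
sag = a·(cosh(S/(2a)) − 1) = 33.767883·(cosh(0.921778) − 1) = 15.390853
T_max/T_min = cosh(S/(2a)) = 1.455784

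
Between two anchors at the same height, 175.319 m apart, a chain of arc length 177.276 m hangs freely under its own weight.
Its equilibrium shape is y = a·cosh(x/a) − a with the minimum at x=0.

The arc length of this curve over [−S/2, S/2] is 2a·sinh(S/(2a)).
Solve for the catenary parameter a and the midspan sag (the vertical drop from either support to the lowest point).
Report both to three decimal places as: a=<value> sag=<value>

a=339.287 sag=11.387

seed: a₀ = √(S³/(24(L−S))) = √(175.319³/(24·1.957)) = 338.721250
iter 1: u=0.258795  f(a)=+6.564e-03  f'(a)=-1.163e-02  a ← 338.721250 − (+6.564e-03/-1.163e-02) = 339.285514
iter 2: u=0.258365  f(a)=+1.644e-05  f'(a)=-1.157e-02  a ← 339.285514 − (+1.644e-05/-1.157e-02) = 339.286934
iter 3: u=0.258364  f(a)=+1.037e-10  f'(a)=-1.157e-02  a ← 339.286934 − (+1.037e-10/-1.157e-02) = 339.286934
iter 4: u=0.258364  f(a)=-2.842e-14  f'(a)=-1.157e-02  a ← 339.286934 − (-2.842e-14/-1.157e-02) = 339.286934
converged: |Δa| < 1e-12 after 4 iterations
sag = a·(cosh(S/(2a)) − 1) = 339.286934·(cosh(0.258364) − 1) = 11.387158
T_max/T_min = cosh(S/(2a)) = 1.033562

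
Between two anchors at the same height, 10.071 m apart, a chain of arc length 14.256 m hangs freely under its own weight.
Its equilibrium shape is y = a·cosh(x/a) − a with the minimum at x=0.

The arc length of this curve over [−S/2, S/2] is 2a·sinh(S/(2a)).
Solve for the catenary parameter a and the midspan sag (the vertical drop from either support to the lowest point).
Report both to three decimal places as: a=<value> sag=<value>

a=3.371 sag=4.514

seed: a₀ = √(S³/(24(L−S))) = √(10.071³/(24·4.185)) = 3.189008
iter 1: u=1.579018  f(a)=+5.538e-01  f'(a)=-3.340e+00  a ← 3.189008 − (+5.538e-01/-3.340e+00) = 3.354809
iter 2: u=1.500980  f(a)=+4.612e-02  f'(a)=-2.805e+00  a ← 3.354809 − (+4.612e-02/-2.805e+00) = 3.371252
iter 3: u=1.493659  f(a)=+3.841e-04  f'(a)=-2.758e+00  a ← 3.371252 − (+3.841e-04/-2.758e+00) = 3.371391
iter 4: u=1.493597  f(a)=+2.713e-08  f'(a)=-2.758e+00  a ← 3.371391 − (+2.713e-08/-2.758e+00) = 3.371391
iter 5: u=1.493597  f(a)=-1.776e-15  f'(a)=-2.758e+00  a ← 3.371391 − (-1.776e-15/-2.758e+00) = 3.371391
converged: |Δa| < 1e-12 after 5 iterations
sag = a·(cosh(S/(2a)) − 1) = 3.371391·(cosh(1.493597) − 1) = 4.513700
T_max/T_min = cosh(S/(2a)) = 2.338824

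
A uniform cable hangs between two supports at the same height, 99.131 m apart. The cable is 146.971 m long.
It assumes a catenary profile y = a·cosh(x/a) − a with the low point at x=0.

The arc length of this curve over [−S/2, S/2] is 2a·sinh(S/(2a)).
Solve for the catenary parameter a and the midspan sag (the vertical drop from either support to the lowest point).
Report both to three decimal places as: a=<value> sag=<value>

seed: a₀ = √(S³/(24(L−S))) = √(99.131³/(24·47.840)) = 29.128158
iter 1: u=1.701635  f(a)=+7.423e+00  f'(a)=-4.340e+00  a ← 29.128158 − (+7.423e+00/-4.340e+00) = 30.838724
iter 2: u=1.607249  f(a)=+7.042e-01  f'(a)=-3.552e+00  a ← 30.838724 − (+7.042e-01/-3.552e+00) = 31.036959
iter 3: u=1.596983  f(a)=+7.802e-03  f'(a)=-3.474e+00  a ← 31.036959 − (+7.802e-03/-3.474e+00) = 31.039205
iter 4: u=1.596868  f(a)=+9.813e-07  f'(a)=-3.473e+00  a ← 31.039205 − (+9.813e-07/-3.473e+00) = 31.039205
iter 5: u=1.596868  f(a)=+0.000e+00  f'(a)=-3.473e+00  a ← 31.039205 − (+0.000e+00/-3.473e+00) = 31.039205
converged: |Δa| < 1e-12 after 5 iterations
sag = a·(cosh(S/(2a)) − 1) = 31.039205·(cosh(1.596868) − 1) = 48.732663
T_max/T_min = cosh(S/(2a)) = 2.570036

a=31.039 sag=48.733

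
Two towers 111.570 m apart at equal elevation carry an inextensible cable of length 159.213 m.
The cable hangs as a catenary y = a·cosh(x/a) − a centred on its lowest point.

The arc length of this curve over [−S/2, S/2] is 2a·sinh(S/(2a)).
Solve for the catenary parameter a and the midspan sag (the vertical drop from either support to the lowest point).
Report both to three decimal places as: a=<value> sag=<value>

a=36.895 sag=50.846

seed: a₀ = √(S³/(24(L−S))) = √(111.570³/(24·47.643)) = 34.851059
iter 1: u=1.600669  f(a)=+6.489e+00  f'(a)=-3.502e+00  a ← 34.851059 − (+6.489e+00/-3.502e+00) = 36.704170
iter 2: u=1.519855  f(a)=+5.535e-01  f'(a)=-2.928e+00  a ← 36.704170 − (+5.535e-01/-2.928e+00) = 36.893229
iter 3: u=1.512066  f(a)=+4.857e-03  f'(a)=-2.877e+00  a ← 36.893229 − (+4.857e-03/-2.877e+00) = 36.894918
iter 4: u=1.511997  f(a)=+3.812e-07  f'(a)=-2.876e+00  a ← 36.894918 − (+3.812e-07/-2.876e+00) = 36.894918
iter 5: u=1.511997  f(a)=+2.842e-14  f'(a)=-2.876e+00  a ← 36.894918 − (+2.842e-14/-2.876e+00) = 36.894918
converged: |Δa| < 1e-12 after 5 iterations
sag = a·(cosh(S/(2a)) − 1) = 36.894918·(cosh(1.511997) − 1) = 50.845779
T_max/T_min = cosh(S/(2a)) = 2.378124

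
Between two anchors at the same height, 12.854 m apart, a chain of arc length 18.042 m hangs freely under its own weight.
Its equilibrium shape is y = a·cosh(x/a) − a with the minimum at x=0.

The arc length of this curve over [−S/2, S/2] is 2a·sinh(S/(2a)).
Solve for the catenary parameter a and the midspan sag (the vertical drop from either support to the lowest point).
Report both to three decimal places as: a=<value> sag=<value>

seed: a₀ = √(S³/(24(L−S))) = √(12.854³/(24·5.188)) = 4.130017
iter 1: u=1.556168  f(a)=+6.656e-01  f'(a)=-3.176e+00  a ← 4.130017 − (+6.656e-01/-3.176e+00) = 4.339617
iter 2: u=1.481006  f(a)=+5.403e-02  f'(a)=-2.679e+00  a ← 4.339617 − (+5.403e-02/-2.679e+00) = 4.359781
iter 3: u=1.474156  f(a)=+4.254e-04  f'(a)=-2.637e+00  a ← 4.359781 − (+4.254e-04/-2.637e+00) = 4.359943
iter 4: u=1.474102  f(a)=+2.684e-08  f'(a)=-2.637e+00  a ← 4.359943 − (+2.684e-08/-2.637e+00) = 4.359943
iter 5: u=1.474102  f(a)=-3.553e-15  f'(a)=-2.637e+00  a ← 4.359943 − (-3.553e-15/-2.637e+00) = 4.359943
converged: |Δa| < 1e-12 after 5 iterations
sag = a·(cosh(S/(2a)) − 1) = 4.359943·(cosh(1.474102) − 1) = 5.659416
T_max/T_min = cosh(S/(2a)) = 2.298048

a=4.360 sag=5.659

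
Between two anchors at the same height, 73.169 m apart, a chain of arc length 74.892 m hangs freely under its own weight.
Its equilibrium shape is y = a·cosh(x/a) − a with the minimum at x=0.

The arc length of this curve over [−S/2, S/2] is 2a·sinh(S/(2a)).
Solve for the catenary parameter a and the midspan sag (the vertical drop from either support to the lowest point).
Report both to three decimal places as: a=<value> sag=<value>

a=97.671 sag=6.932

seed: a₀ = √(S³/(24(L−S))) = √(73.169³/(24·1.723)) = 97.329036
iter 1: u=0.375885  f(a)=+1.221e-02  f'(a)=-3.591e-02  a ← 97.329036 − (+1.221e-02/-3.591e-02) = 97.669153
iter 2: u=0.374576  f(a)=+6.432e-05  f'(a)=-3.553e-02  a ← 97.669153 − (+6.432e-05/-3.553e-02) = 97.670964
iter 3: u=0.374569  f(a)=+1.805e-09  f'(a)=-3.553e-02  a ← 97.670964 − (+1.805e-09/-3.553e-02) = 97.670964
iter 4: u=0.374569  f(a)=+1.421e-14  f'(a)=-3.553e-02  a ← 97.670964 − (+1.421e-14/-3.553e-02) = 97.670964
converged: |Δa| < 1e-12 after 4 iterations
sag = a·(cosh(S/(2a)) − 1) = 97.670964·(cosh(0.374569) − 1) = 6.932191
T_max/T_min = cosh(S/(2a)) = 1.070975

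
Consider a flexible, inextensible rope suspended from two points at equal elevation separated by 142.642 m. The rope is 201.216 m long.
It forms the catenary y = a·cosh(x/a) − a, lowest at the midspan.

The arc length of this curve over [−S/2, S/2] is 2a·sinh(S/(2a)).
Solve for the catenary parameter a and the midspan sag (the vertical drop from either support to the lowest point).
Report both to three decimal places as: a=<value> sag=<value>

seed: a₀ = √(S³/(24(L−S))) = √(142.642³/(24·58.574)) = 45.437358
iter 1: u=1.569656  f(a)=+7.654e+00  f'(a)=-3.272e+00  a ← 45.437358 − (+7.654e+00/-3.272e+00) = 47.776582
iter 2: u=1.492802  f(a)=+6.308e-01  f'(a)=-2.753e+00  a ← 47.776582 − (+6.308e-01/-2.753e+00) = 48.005710
iter 3: u=1.485677  f(a)=+5.135e-03  f'(a)=-2.708e+00  a ← 48.005710 − (+5.135e-03/-2.708e+00) = 48.007605
iter 4: u=1.485619  f(a)=+3.463e-07  f'(a)=-2.708e+00  a ← 48.007605 − (+3.463e-07/-2.708e+00) = 48.007605
iter 5: u=1.485619  f(a)=+0.000e+00  f'(a)=-2.708e+00  a ← 48.007605 − (+0.000e+00/-2.708e+00) = 48.007605
converged: |Δa| < 1e-12 after 5 iterations
sag = a·(cosh(S/(2a)) − 1) = 48.007605·(cosh(1.485619) − 1) = 63.467503
T_max/T_min = cosh(S/(2a)) = 2.322030

a=48.008 sag=63.468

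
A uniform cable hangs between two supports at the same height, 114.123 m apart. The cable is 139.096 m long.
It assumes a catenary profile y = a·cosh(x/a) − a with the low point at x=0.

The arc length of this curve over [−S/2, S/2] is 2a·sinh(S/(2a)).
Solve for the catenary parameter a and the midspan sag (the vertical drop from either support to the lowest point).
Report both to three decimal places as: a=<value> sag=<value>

seed: a₀ = √(S³/(24(L−S))) = √(114.123³/(24·24.973)) = 49.798790
iter 1: u=1.145841  f(a)=+1.692e+00  f'(a)=-1.141e+00  a ← 49.798790 − (+1.692e+00/-1.141e+00) = 51.281404
iter 2: u=1.112713  f(a)=+7.848e-02  f'(a)=-1.037e+00  a ← 51.281404 − (+7.848e-02/-1.037e+00) = 51.357065
iter 3: u=1.111074  f(a)=+1.871e-04  f'(a)=-1.032e+00  a ← 51.357065 − (+1.871e-04/-1.032e+00) = 51.357246
iter 4: u=1.111070  f(a)=+1.070e-09  f'(a)=-1.032e+00  a ← 51.357246 − (+1.070e-09/-1.032e+00) = 51.357246
iter 5: u=1.111070  f(a)=+0.000e+00  f'(a)=-1.032e+00  a ← 51.357246 − (+0.000e+00/-1.032e+00) = 51.357246
converged: |Δa| < 1e-12 after 5 iterations
sag = a·(cosh(S/(2a)) − 1) = 51.357246·(cosh(1.111070) − 1) = 35.097893
T_max/T_min = cosh(S/(2a)) = 1.683407

a=51.357 sag=35.098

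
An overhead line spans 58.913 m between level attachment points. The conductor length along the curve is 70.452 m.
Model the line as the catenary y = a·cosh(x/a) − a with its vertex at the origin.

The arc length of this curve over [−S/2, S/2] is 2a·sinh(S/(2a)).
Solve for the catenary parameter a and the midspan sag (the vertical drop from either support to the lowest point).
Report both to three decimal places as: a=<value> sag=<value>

a=27.937 sag=17.022

seed: a₀ = √(S³/(24(L−S))) = √(58.913³/(24·11.539)) = 27.172338
iter 1: u=1.084062  f(a)=+6.973e-01  f'(a)=-9.534e-01  a ← 27.172338 − (+6.973e-01/-9.534e-01) = 27.903722
iter 2: u=1.055648  f(a)=+2.915e-02  f'(a)=-8.752e-01  a ← 27.903722 − (+2.915e-02/-8.752e-01) = 27.937023
iter 3: u=1.054389  f(a)=+5.584e-05  f'(a)=-8.719e-01  a ← 27.937023 − (+5.584e-05/-8.719e-01) = 27.937087
iter 4: u=1.054387  f(a)=+2.058e-10  f'(a)=-8.719e-01  a ← 27.937087 − (+2.058e-10/-8.719e-01) = 27.937087
iter 5: u=1.054387  f(a)=+0.000e+00  f'(a)=-8.719e-01  a ← 27.937087 − (+0.000e+00/-8.719e-01) = 27.937087
converged: |Δa| < 1e-12 after 5 iterations
sag = a·(cosh(S/(2a)) − 1) = 27.937087·(cosh(1.054387) − 1) = 17.022360
T_max/T_min = cosh(S/(2a)) = 1.609311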